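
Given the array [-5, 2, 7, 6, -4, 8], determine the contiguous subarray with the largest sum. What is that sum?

Using Kadane's algorithm on [-5, 2, 7, 6, -4, 8]:

Scanning through the array:
Position 1 (value 2): max_ending_here = 2, max_so_far = 2
Position 2 (value 7): max_ending_here = 9, max_so_far = 9
Position 3 (value 6): max_ending_here = 15, max_so_far = 15
Position 4 (value -4): max_ending_here = 11, max_so_far = 15
Position 5 (value 8): max_ending_here = 19, max_so_far = 19

Maximum subarray: [2, 7, 6, -4, 8]
Maximum sum: 19

The maximum subarray is [2, 7, 6, -4, 8] with sum 19. This subarray runs from index 1 to index 5.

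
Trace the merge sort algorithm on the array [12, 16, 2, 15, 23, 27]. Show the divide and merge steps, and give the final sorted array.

Merge sort trace:

Split: [12, 16, 2, 15, 23, 27] -> [12, 16, 2] and [15, 23, 27]
  Split: [12, 16, 2] -> [12] and [16, 2]
    Split: [16, 2] -> [16] and [2]
    Merge: [16] + [2] -> [2, 16]
  Merge: [12] + [2, 16] -> [2, 12, 16]
  Split: [15, 23, 27] -> [15] and [23, 27]
    Split: [23, 27] -> [23] and [27]
    Merge: [23] + [27] -> [23, 27]
  Merge: [15] + [23, 27] -> [15, 23, 27]
Merge: [2, 12, 16] + [15, 23, 27] -> [2, 12, 15, 16, 23, 27]

Final sorted array: [2, 12, 15, 16, 23, 27]

The merge sort proceeds by recursively splitting the array and merging sorted halves.
After all merges, the sorted array is [2, 12, 15, 16, 23, 27].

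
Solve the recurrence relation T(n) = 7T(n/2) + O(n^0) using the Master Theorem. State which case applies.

Master Theorem for T(n) = 7T(n/2) + O(n^0):

a = 7, b = 2, c = 0
log_b(a) = log_2(7) = 2.8074

Case 1: c = 0 < log_2(7) = 2.8074
T(n) = O(n^(log_2 7))

For T(n) = 7T(n/2) + O(n^0): log_2(7) = 2.8074. This is Case 1 of the Master Theorem (c < log_b(a), work dominated by leaves), giving O(n^(log_2 7)).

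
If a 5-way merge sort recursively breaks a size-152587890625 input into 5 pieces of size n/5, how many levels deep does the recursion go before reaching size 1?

For divide and conquer with division factor 5:

Problem sizes at each level:
Level 0: 152587890625
Level 1: 30517578125
Level 2: 6103515625
Level 3: 1220703125
Level 4: 244140625
Level 5: 48828125
Level 6: 9765625
Level 7: 1953125
Level 8: 390625
Level 9: 78125
Level 10: 15625
Level 11: 3125
Level 12: 625
Level 13: 125
Level 14: 25
Level 15: 5
Level 16: 1

The root is level 0 and the size-1 base case is level 16 (the tree spans levels 0 through 16, i.e. 17 levels counting the root), so the depth is the number of divisions: log_5(152587890625) = 16

The recursion tree depth is log_5(152587890625) = 16. At each level, the problem size is divided by 5, so it takes 16 divisions to reduce to a base case of size 1. The algorithm makes 5 recursive calls at each level.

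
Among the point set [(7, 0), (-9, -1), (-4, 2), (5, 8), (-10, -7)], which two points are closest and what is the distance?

Computing all pairwise distances among 5 points:

d((7, 0), (-9, -1)) = 16.0312
d((7, 0), (-4, 2)) = 11.1803
d((7, 0), (5, 8)) = 8.2462
d((7, 0), (-10, -7)) = 18.3848
d((-9, -1), (-4, 2)) = 5.831 <-- minimum
d((-9, -1), (5, 8)) = 16.6433
d((-9, -1), (-10, -7)) = 6.0828
d((-4, 2), (5, 8)) = 10.8167
d((-4, 2), (-10, -7)) = 10.8167
d((5, 8), (-10, -7)) = 21.2132

Closest pair: (-9, -1) and (-4, 2) with distance 5.831

The closest pair is (-9, -1) and (-4, 2) with Euclidean distance 5.831. For 5 points, brute-force pairwise comparison is shown above. For large n, the divide-and-conquer algorithm (sort by x, recurse on halves, check the dividing strip) achieves O(n log n).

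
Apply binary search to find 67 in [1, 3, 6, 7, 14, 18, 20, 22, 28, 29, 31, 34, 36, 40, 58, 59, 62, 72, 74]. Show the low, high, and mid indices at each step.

Binary search for 67 in [1, 3, 6, 7, 14, 18, 20, 22, 28, 29, 31, 34, 36, 40, 58, 59, 62, 72, 74]:

lo=0, hi=18, mid=9, arr[mid]=29 -> 29 < 67, search right half
lo=10, hi=18, mid=14, arr[mid]=58 -> 58 < 67, search right half
lo=15, hi=18, mid=16, arr[mid]=62 -> 62 < 67, search right half
lo=17, hi=18, mid=17, arr[mid]=72 -> 72 > 67, search left half
lo=17 > hi=16, target 67 not found

Binary search determines that 67 is not in the array after 4 comparisons. The search space was exhausted without finding the target.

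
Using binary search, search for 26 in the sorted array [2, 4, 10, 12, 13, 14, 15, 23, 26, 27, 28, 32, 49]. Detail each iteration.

Binary search for 26 in [2, 4, 10, 12, 13, 14, 15, 23, 26, 27, 28, 32, 49]:

lo=0, hi=12, mid=6, arr[mid]=15 -> 15 < 26, search right half
lo=7, hi=12, mid=9, arr[mid]=27 -> 27 > 26, search left half
lo=7, hi=8, mid=7, arr[mid]=23 -> 23 < 26, search right half
lo=8, hi=8, mid=8, arr[mid]=26 -> Found target at index 8!

Binary search finds 26 at index 8 after 4 comparisons. The search repeatedly halves the search space by comparing with the middle element.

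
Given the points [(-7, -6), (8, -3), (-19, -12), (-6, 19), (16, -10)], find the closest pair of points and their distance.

Computing all pairwise distances among 5 points:

d((-7, -6), (8, -3)) = 15.2971
d((-7, -6), (-19, -12)) = 13.4164
d((-7, -6), (-6, 19)) = 25.02
d((-7, -6), (16, -10)) = 23.3452
d((8, -3), (-19, -12)) = 28.4605
d((8, -3), (-6, 19)) = 26.0768
d((8, -3), (16, -10)) = 10.6301 <-- minimum
d((-19, -12), (-6, 19)) = 33.6155
d((-19, -12), (16, -10)) = 35.0571
d((-6, 19), (16, -10)) = 36.4005

Closest pair: (8, -3) and (16, -10) with distance 10.6301

The closest pair is (8, -3) and (16, -10) with Euclidean distance 10.6301. For 5 points, brute-force pairwise comparison is shown above. For large n, the divide-and-conquer algorithm (sort by x, recurse on halves, check the dividing strip) achieves O(n log n).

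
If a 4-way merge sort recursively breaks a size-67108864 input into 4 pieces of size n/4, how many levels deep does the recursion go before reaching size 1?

For divide and conquer with division factor 4:

Problem sizes at each level:
Level 0: 67108864
Level 1: 16777216
Level 2: 4194304
Level 3: 1048576
Level 4: 262144
Level 5: 65536
Level 6: 16384
Level 7: 4096
Level 8: 1024
Level 9: 256
Level 10: 64
Level 11: 16
Level 12: 4
Level 13: 1

The root is level 0 and the size-1 base case is level 13 (the tree spans levels 0 through 13, i.e. 14 levels counting the root), so the depth is the number of divisions: log_4(67108864) = 13

The recursion tree depth is log_4(67108864) = 13. At each level, the problem size is divided by 4, so it takes 13 divisions to reduce to a base case of size 1. The algorithm makes 4 recursive calls at each level.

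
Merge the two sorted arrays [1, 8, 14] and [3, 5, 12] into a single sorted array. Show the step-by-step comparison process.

Merging process:

Compare 1 vs 3: take 1 from left. Merged: [1]
Compare 8 vs 3: take 3 from right. Merged: [1, 3]
Compare 8 vs 5: take 5 from right. Merged: [1, 3, 5]
Compare 8 vs 12: take 8 from left. Merged: [1, 3, 5, 8]
Compare 14 vs 12: take 12 from right. Merged: [1, 3, 5, 8, 12]
Append remaining from left: [14]. Merged: [1, 3, 5, 8, 12, 14]

Final merged array: [1, 3, 5, 8, 12, 14]
Total comparisons: 5

The merged array is [1, 3, 5, 8, 12, 14], requiring 5 comparisons. The merge step runs in O(n) time where n is the total number of elements.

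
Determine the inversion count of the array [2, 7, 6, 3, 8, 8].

Finding inversions in [2, 7, 6, 3, 8, 8]:

(1, 2): arr[1]=7 > arr[2]=6
(1, 3): arr[1]=7 > arr[3]=3
(2, 3): arr[2]=6 > arr[3]=3

Total inversions: 3

The array has 3 inversion(s): (1,2), (1,3), (2,3). Each pair (i,j) satisfies i < j and arr[i] > arr[j].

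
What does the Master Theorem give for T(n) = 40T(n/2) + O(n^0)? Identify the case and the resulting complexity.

Master Theorem for T(n) = 40T(n/2) + O(n^0):

a = 40, b = 2, c = 0
log_b(a) = log_2(40) = 5.3219

Case 1: c = 0 < log_2(40) = 5.3219
T(n) = O(n^(log_2 40))

For T(n) = 40T(n/2) + O(n^0): log_2(40) = 5.3219. This is Case 1 of the Master Theorem (c < log_b(a), work dominated by leaves), giving O(n^(log_2 40)).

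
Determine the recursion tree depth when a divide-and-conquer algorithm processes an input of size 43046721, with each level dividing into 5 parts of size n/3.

For divide and conquer with division factor 3:

Problem sizes at each level:
Level 0: 43046721
Level 1: 14348907
Level 2: 4782969
Level 3: 1594323
Level 4: 531441
Level 5: 177147
Level 6: 59049
Level 7: 19683
Level 8: 6561
Level 9: 2187
Level 10: 729
Level 11: 243
Level 12: 81
Level 13: 27
Level 14: 9
Level 15: 3
Level 16: 1

The root is level 0 and the size-1 base case is level 16 (the tree spans levels 0 through 16, i.e. 17 levels counting the root), so the depth is the number of divisions: log_3(43046721) = 16

The recursion tree depth is log_3(43046721) = 16. At each level, the problem size is divided by 3, so it takes 16 divisions to reduce to a base case of size 1. The algorithm makes 5 recursive calls at each level.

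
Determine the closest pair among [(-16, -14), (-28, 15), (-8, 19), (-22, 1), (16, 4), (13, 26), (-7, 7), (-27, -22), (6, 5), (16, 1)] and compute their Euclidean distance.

Computing all pairwise distances among 10 points:

d((-16, -14), (-28, 15)) = 31.3847
d((-16, -14), (-8, 19)) = 33.9559
d((-16, -14), (-22, 1)) = 16.1555
d((-16, -14), (16, 4)) = 36.7151
d((-16, -14), (13, 26)) = 49.4065
d((-16, -14), (-7, 7)) = 22.8473
d((-16, -14), (-27, -22)) = 13.6015
d((-16, -14), (6, 5)) = 29.0689
d((-16, -14), (16, 1)) = 35.3412
d((-28, 15), (-8, 19)) = 20.3961
d((-28, 15), (-22, 1)) = 15.2315
d((-28, 15), (16, 4)) = 45.3542
d((-28, 15), (13, 26)) = 42.45
d((-28, 15), (-7, 7)) = 22.4722
d((-28, 15), (-27, -22)) = 37.0135
d((-28, 15), (6, 5)) = 35.4401
d((-28, 15), (16, 1)) = 46.1736
d((-8, 19), (-22, 1)) = 22.8035
d((-8, 19), (16, 4)) = 28.3019
d((-8, 19), (13, 26)) = 22.1359
d((-8, 19), (-7, 7)) = 12.0416
d((-8, 19), (-27, -22)) = 45.1885
d((-8, 19), (6, 5)) = 19.799
d((-8, 19), (16, 1)) = 30.0
d((-22, 1), (16, 4)) = 38.1182
d((-22, 1), (13, 26)) = 43.0116
d((-22, 1), (-7, 7)) = 16.1555
d((-22, 1), (-27, -22)) = 23.5372
d((-22, 1), (6, 5)) = 28.2843
d((-22, 1), (16, 1)) = 38.0
d((16, 4), (13, 26)) = 22.2036
d((16, 4), (-7, 7)) = 23.1948
d((16, 4), (-27, -22)) = 50.2494
d((16, 4), (6, 5)) = 10.0499
d((16, 4), (16, 1)) = 3.0 <-- minimum
d((13, 26), (-7, 7)) = 27.5862
d((13, 26), (-27, -22)) = 62.482
d((13, 26), (6, 5)) = 22.1359
d((13, 26), (16, 1)) = 25.1794
d((-7, 7), (-27, -22)) = 35.2278
d((-7, 7), (6, 5)) = 13.1529
d((-7, 7), (16, 1)) = 23.7697
d((-27, -22), (6, 5)) = 42.638
d((-27, -22), (16, 1)) = 48.7647
d((6, 5), (16, 1)) = 10.7703

Closest pair: (16, 4) and (16, 1) with distance 3.0

The closest pair is (16, 4) and (16, 1) with Euclidean distance 3.0. For 10 points, brute-force pairwise comparison is shown above. For large n, the divide-and-conquer algorithm (sort by x, recurse on halves, check the dividing strip) achieves O(n log n).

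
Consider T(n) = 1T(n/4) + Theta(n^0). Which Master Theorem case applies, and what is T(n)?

Master Theorem for T(n) = 1T(n/4) + O(n^0):

a = 1, b = 4, c = 0
log_b(a) = log_4(1) = 0.0000

Case 2: c = 0 = log_4(1) = 0.0000
T(n) = O(n^0 log n) = O(log n)

For T(n) = 1T(n/4) + O(n^0): log_4(1) = 0.0000. This is Case 2 of the Master Theorem (c = log_b(a), equal work at all levels), giving O(log n).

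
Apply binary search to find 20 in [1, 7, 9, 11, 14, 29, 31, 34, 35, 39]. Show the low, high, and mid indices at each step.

Binary search for 20 in [1, 7, 9, 11, 14, 29, 31, 34, 35, 39]:

lo=0, hi=9, mid=4, arr[mid]=14 -> 14 < 20, search right half
lo=5, hi=9, mid=7, arr[mid]=34 -> 34 > 20, search left half
lo=5, hi=6, mid=5, arr[mid]=29 -> 29 > 20, search left half
lo=5 > hi=4, target 20 not found

Binary search determines that 20 is not in the array after 3 comparisons. The search space was exhausted without finding the target.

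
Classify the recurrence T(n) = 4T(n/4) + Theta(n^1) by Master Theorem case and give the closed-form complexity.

Master Theorem for T(n) = 4T(n/4) + O(n^1):

a = 4, b = 4, c = 1
log_b(a) = log_4(4) = 1.0000

Case 2: c = 1 = log_4(4) = 1.0000
T(n) = O(n^1 log n) = O(n log n)

For T(n) = 4T(n/4) + O(n^1): log_4(4) = 1.0000. This is Case 2 of the Master Theorem (c = log_b(a), equal work at all levels), giving O(n log n).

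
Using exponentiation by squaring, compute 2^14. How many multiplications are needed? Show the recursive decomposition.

Computing 2^14 by squaring (build up from 2^1; each line after the first costs one multiplication):

2^1 = 2
2^2 = (2^1)^2 = 2^2 = 4
2^3 = 2 * 2^2 = 2 * 4 = 8
2^6 = (2^3)^2 = 8^2 = 64
2^7 = 2 * 2^6 = 2 * 64 = 128
2^14 = (2^7)^2 = 128^2 = 16384

Result: 16384
Multiplications needed: 5 (5 lines after 2^1)

2^14 = 16384. Using exponentiation by squaring, this requires 5 multiplications. The key idea: if the exponent is even, square the half-power; if odd, multiply by the base once.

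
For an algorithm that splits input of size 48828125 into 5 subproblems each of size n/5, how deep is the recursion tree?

For divide and conquer with division factor 5:

Problem sizes at each level:
Level 0: 48828125
Level 1: 9765625
Level 2: 1953125
Level 3: 390625
Level 4: 78125
Level 5: 15625
Level 6: 3125
Level 7: 625
Level 8: 125
Level 9: 25
Level 10: 5
Level 11: 1

The root is level 0 and the size-1 base case is level 11 (the tree spans levels 0 through 11, i.e. 12 levels counting the root), so the depth is the number of divisions: log_5(48828125) = 11

The recursion tree depth is log_5(48828125) = 11. At each level, the problem size is divided by 5, so it takes 11 divisions to reduce to a base case of size 1. The algorithm makes 5 recursive calls at each level.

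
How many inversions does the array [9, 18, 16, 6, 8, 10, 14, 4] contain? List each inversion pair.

Finding inversions in [9, 18, 16, 6, 8, 10, 14, 4]:

(0, 3): arr[0]=9 > arr[3]=6
(0, 4): arr[0]=9 > arr[4]=8
(0, 7): arr[0]=9 > arr[7]=4
(1, 2): arr[1]=18 > arr[2]=16
(1, 3): arr[1]=18 > arr[3]=6
(1, 4): arr[1]=18 > arr[4]=8
(1, 5): arr[1]=18 > arr[5]=10
(1, 6): arr[1]=18 > arr[6]=14
(1, 7): arr[1]=18 > arr[7]=4
(2, 3): arr[2]=16 > arr[3]=6
(2, 4): arr[2]=16 > arr[4]=8
(2, 5): arr[2]=16 > arr[5]=10
(2, 6): arr[2]=16 > arr[6]=14
(2, 7): arr[2]=16 > arr[7]=4
(3, 7): arr[3]=6 > arr[7]=4
(4, 7): arr[4]=8 > arr[7]=4
(5, 7): arr[5]=10 > arr[7]=4
(6, 7): arr[6]=14 > arr[7]=4

Total inversions: 18

The array has 18 inversion(s): (0,3), (0,4), (0,7), (1,2), (1,3), (1,4), (1,5), (1,6), (1,7), (2,3), (2,4), (2,5), (2,6), (2,7), (3,7), (4,7), (5,7), (6,7). Each pair (i,j) satisfies i < j and arr[i] > arr[j].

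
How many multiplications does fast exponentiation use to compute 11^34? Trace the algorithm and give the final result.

Computing 11^34 by squaring (build up from 11^1; each line after the first costs one multiplication):

11^1 = 11
11^2 = (11^1)^2 = 11^2 = 121
11^4 = (11^2)^2 = 121^2 = 14641
11^8 = (11^4)^2 = 14641^2 = 214358881
11^16 = (11^8)^2 = 214358881^2 = 45949729863572161
11^17 = 11 * 11^16 = 11 * 45949729863572161 = 505447028499293771
11^34 = (11^17)^2 = 505447028499293771^2 = 255476698618765889551019445759400441

Result: 255476698618765889551019445759400441
Multiplications needed: 6 (6 lines after 11^1)

11^34 = 255476698618765889551019445759400441. Using exponentiation by squaring, this requires 6 multiplications. The key idea: if the exponent is even, square the half-power; if odd, multiply by the base once.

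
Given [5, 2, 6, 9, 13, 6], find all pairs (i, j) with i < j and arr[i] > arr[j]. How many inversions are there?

Finding inversions in [5, 2, 6, 9, 13, 6]:

(0, 1): arr[0]=5 > arr[1]=2
(3, 5): arr[3]=9 > arr[5]=6
(4, 5): arr[4]=13 > arr[5]=6

Total inversions: 3

The array has 3 inversion(s): (0,1), (3,5), (4,5). Each pair (i,j) satisfies i < j and arr[i] > arr[j].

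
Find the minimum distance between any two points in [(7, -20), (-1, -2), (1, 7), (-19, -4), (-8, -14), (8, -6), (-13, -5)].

Computing all pairwise distances among 7 points:

d((7, -20), (-1, -2)) = 19.6977
d((7, -20), (1, 7)) = 27.6586
d((7, -20), (-19, -4)) = 30.5287
d((7, -20), (-8, -14)) = 16.1555
d((7, -20), (8, -6)) = 14.0357
d((7, -20), (-13, -5)) = 25.0
d((-1, -2), (1, 7)) = 9.2195
d((-1, -2), (-19, -4)) = 18.1108
d((-1, -2), (-8, -14)) = 13.8924
d((-1, -2), (8, -6)) = 9.8489
d((-1, -2), (-13, -5)) = 12.3693
d((1, 7), (-19, -4)) = 22.8254
d((1, 7), (-8, -14)) = 22.8473
d((1, 7), (8, -6)) = 14.7648
d((1, 7), (-13, -5)) = 18.4391
d((-19, -4), (-8, -14)) = 14.8661
d((-19, -4), (8, -6)) = 27.074
d((-19, -4), (-13, -5)) = 6.0828 <-- minimum
d((-8, -14), (8, -6)) = 17.8885
d((-8, -14), (-13, -5)) = 10.2956
d((8, -6), (-13, -5)) = 21.0238

Closest pair: (-19, -4) and (-13, -5) with distance 6.0828

The closest pair is (-19, -4) and (-13, -5) with Euclidean distance 6.0828. For 7 points, brute-force pairwise comparison is shown above. For large n, the divide-and-conquer algorithm (sort by x, recurse on halves, check the dividing strip) achieves O(n log n).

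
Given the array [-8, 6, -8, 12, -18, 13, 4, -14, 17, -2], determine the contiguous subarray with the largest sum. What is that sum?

Using Kadane's algorithm on [-8, 6, -8, 12, -18, 13, 4, -14, 17, -2]:

Scanning through the array:
Position 1 (value 6): max_ending_here = 6, max_so_far = 6
Position 2 (value -8): max_ending_here = -2, max_so_far = 6
Position 3 (value 12): max_ending_here = 12, max_so_far = 12
Position 4 (value -18): max_ending_here = -6, max_so_far = 12
Position 5 (value 13): max_ending_here = 13, max_so_far = 13
Position 6 (value 4): max_ending_here = 17, max_so_far = 17
Position 7 (value -14): max_ending_here = 3, max_so_far = 17
Position 8 (value 17): max_ending_here = 20, max_so_far = 20
Position 9 (value -2): max_ending_here = 18, max_so_far = 20

Maximum subarray: [13, 4, -14, 17]
Maximum sum: 20

The maximum subarray is [13, 4, -14, 17] with sum 20. This subarray runs from index 5 to index 8.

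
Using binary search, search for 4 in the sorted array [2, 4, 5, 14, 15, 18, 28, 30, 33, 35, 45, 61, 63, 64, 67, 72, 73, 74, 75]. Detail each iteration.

Binary search for 4 in [2, 4, 5, 14, 15, 18, 28, 30, 33, 35, 45, 61, 63, 64, 67, 72, 73, 74, 75]:

lo=0, hi=18, mid=9, arr[mid]=35 -> 35 > 4, search left half
lo=0, hi=8, mid=4, arr[mid]=15 -> 15 > 4, search left half
lo=0, hi=3, mid=1, arr[mid]=4 -> Found target at index 1!

Binary search finds 4 at index 1 after 3 comparisons. The search repeatedly halves the search space by comparing with the middle element.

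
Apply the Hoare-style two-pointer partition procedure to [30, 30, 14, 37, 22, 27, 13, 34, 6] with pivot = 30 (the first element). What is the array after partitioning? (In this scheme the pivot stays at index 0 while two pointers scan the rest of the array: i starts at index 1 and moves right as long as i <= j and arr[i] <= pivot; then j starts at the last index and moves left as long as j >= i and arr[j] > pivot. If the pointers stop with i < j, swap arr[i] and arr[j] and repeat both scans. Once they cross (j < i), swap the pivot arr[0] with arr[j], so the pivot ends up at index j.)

Hoare-style two-pointer partition with pivot = 30:

Initial array: [30, 30, 14, 37, 22, 27, 13, 34, 6]

Pointers start at i = 1, j = 8.
i stops at index 3 (arr[3]=37 > 30), j stops at index 8 (arr[8]=6 <= 30): swap arr[3] and arr[8], array becomes [30, 30, 14, 6, 22, 27, 13, 34, 37]
i ends at 7, j ends at 6: the pointers have crossed (j < i), so scanning stops.

Swap pivot arr[0] with arr[6] to place pivot at position 6: [13, 30, 14, 6, 22, 27, 30, 34, 37]
Pivot position: 6

After partitioning with pivot 30, the array becomes [13, 30, 14, 6, 22, 27, 30, 34, 37]. The pivot is placed at index 6. All elements to the left of the pivot are <= 30, and all elements to the right are > 30.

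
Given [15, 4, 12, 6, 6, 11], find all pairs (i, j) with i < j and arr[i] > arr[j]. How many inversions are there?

Finding inversions in [15, 4, 12, 6, 6, 11]:

(0, 1): arr[0]=15 > arr[1]=4
(0, 2): arr[0]=15 > arr[2]=12
(0, 3): arr[0]=15 > arr[3]=6
(0, 4): arr[0]=15 > arr[4]=6
(0, 5): arr[0]=15 > arr[5]=11
(2, 3): arr[2]=12 > arr[3]=6
(2, 4): arr[2]=12 > arr[4]=6
(2, 5): arr[2]=12 > arr[5]=11

Total inversions: 8

The array has 8 inversion(s): (0,1), (0,2), (0,3), (0,4), (0,5), (2,3), (2,4), (2,5). Each pair (i,j) satisfies i < j and arr[i] > arr[j].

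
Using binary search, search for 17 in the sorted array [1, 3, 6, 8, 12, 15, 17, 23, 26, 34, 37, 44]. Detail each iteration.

Binary search for 17 in [1, 3, 6, 8, 12, 15, 17, 23, 26, 34, 37, 44]:

lo=0, hi=11, mid=5, arr[mid]=15 -> 15 < 17, search right half
lo=6, hi=11, mid=8, arr[mid]=26 -> 26 > 17, search left half
lo=6, hi=7, mid=6, arr[mid]=17 -> Found target at index 6!

Binary search finds 17 at index 6 after 3 comparisons. The search repeatedly halves the search space by comparing with the middle element.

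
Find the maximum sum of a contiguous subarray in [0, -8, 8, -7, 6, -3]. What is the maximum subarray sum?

Using Kadane's algorithm on [0, -8, 8, -7, 6, -3]:

Scanning through the array:
Position 1 (value -8): max_ending_here = -8, max_so_far = 0
Position 2 (value 8): max_ending_here = 8, max_so_far = 8
Position 3 (value -7): max_ending_here = 1, max_so_far = 8
Position 4 (value 6): max_ending_here = 7, max_so_far = 8
Position 5 (value -3): max_ending_here = 4, max_so_far = 8

Maximum subarray: [8]
Maximum sum: 8

The maximum subarray is [8] with sum 8. This subarray runs from index 2 to index 2.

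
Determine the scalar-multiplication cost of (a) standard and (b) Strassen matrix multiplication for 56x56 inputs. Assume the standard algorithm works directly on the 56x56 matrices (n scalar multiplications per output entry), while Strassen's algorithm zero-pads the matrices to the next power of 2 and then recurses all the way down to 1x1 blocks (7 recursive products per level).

Matrix multiplication for 56x56 matrices:

Strassen's algorithm requires power-of-2 dimensions. Pad 56x56 to 64x64 (next power of 2).

Standard algorithm: 56^3 = 175616 multiplications
Strassen's algorithm: 7^(log2(64)) = 7^6 = 117649 multiplications
Savings: 175616 - 117649 = 57967 multiplications

Standard: 175616 multiplications (56^3). Strassen: 117649 multiplications (7^6, after padding to 64x64). Strassen reduces 8 recursive multiplications to 7 at each level.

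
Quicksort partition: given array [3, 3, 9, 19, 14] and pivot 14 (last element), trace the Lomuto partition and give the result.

Lomuto partition with pivot = 14:

Initial array: [3, 3, 9, 19, 14]

arr[0]=3 <= 14: swap with position 0, array becomes [3, 3, 9, 19, 14]
arr[1]=3 <= 14: swap with position 1, array becomes [3, 3, 9, 19, 14]
arr[2]=9 <= 14: swap with position 2, array becomes [3, 3, 9, 19, 14]
arr[3]=19 > 14: no swap

Place pivot at position 3: [3, 3, 9, 14, 19]
Pivot position: 3

After partitioning with pivot 14, the array becomes [3, 3, 9, 14, 19]. The pivot is placed at index 3. All elements to the left of the pivot are <= 14, and all elements to the right are > 14.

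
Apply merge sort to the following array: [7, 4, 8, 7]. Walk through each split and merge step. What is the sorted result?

Merge sort trace:

Split: [7, 4, 8, 7] -> [7, 4] and [8, 7]
  Split: [7, 4] -> [7] and [4]
  Merge: [7] + [4] -> [4, 7]
  Split: [8, 7] -> [8] and [7]
  Merge: [8] + [7] -> [7, 8]
Merge: [4, 7] + [7, 8] -> [4, 7, 7, 8]

Final sorted array: [4, 7, 7, 8]

The merge sort proceeds by recursively splitting the array and merging sorted halves.
After all merges, the sorted array is [4, 7, 7, 8].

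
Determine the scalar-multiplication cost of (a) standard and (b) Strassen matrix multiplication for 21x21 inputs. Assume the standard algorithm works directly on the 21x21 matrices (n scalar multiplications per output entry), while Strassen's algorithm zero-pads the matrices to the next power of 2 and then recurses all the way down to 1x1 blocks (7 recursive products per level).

Matrix multiplication for 21x21 matrices:

Strassen's algorithm requires power-of-2 dimensions. Pad 21x21 to 32x32 (next power of 2).

Standard algorithm: 21^3 = 9261 multiplications
Strassen's algorithm: 7^(log2(32)) = 7^5 = 16807 multiplications
Difference: 9261 - 16807 = -7546 (Strassen uses MORE here due to padding overhead — for small or just-over-power-of-2 n, padding can outweigh the per-level savings)

Standard: 9261 multiplications (21^3). Strassen: 16807 multiplications (7^5, after padding to 32x32). Strassen reduces 8 recursive multiplications to 7 at each level.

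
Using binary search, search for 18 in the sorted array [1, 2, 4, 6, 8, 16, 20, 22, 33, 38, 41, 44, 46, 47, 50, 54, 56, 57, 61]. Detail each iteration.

Binary search for 18 in [1, 2, 4, 6, 8, 16, 20, 22, 33, 38, 41, 44, 46, 47, 50, 54, 56, 57, 61]:

lo=0, hi=18, mid=9, arr[mid]=38 -> 38 > 18, search left half
lo=0, hi=8, mid=4, arr[mid]=8 -> 8 < 18, search right half
lo=5, hi=8, mid=6, arr[mid]=20 -> 20 > 18, search left half
lo=5, hi=5, mid=5, arr[mid]=16 -> 16 < 18, search right half
lo=6 > hi=5, target 18 not found

Binary search determines that 18 is not in the array after 4 comparisons. The search space was exhausted without finding the target.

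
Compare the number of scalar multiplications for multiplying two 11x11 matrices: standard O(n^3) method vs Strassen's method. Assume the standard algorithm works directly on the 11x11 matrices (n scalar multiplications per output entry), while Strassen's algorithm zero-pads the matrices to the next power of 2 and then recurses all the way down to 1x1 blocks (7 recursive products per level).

Matrix multiplication for 11x11 matrices:

Strassen's algorithm requires power-of-2 dimensions. Pad 11x11 to 16x16 (next power of 2).

Standard algorithm: 11^3 = 1331 multiplications
Strassen's algorithm: 7^(log2(16)) = 7^4 = 2401 multiplications
Difference: 1331 - 2401 = -1070 (Strassen uses MORE here due to padding overhead — for small or just-over-power-of-2 n, padding can outweigh the per-level savings)

Standard: 1331 multiplications (11^3). Strassen: 2401 multiplications (7^4, after padding to 16x16). Strassen reduces 8 recursive multiplications to 7 at each level.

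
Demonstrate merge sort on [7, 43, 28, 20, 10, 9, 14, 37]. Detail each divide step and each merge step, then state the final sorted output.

Merge sort trace:

Split: [7, 43, 28, 20, 10, 9, 14, 37] -> [7, 43, 28, 20] and [10, 9, 14, 37]
  Split: [7, 43, 28, 20] -> [7, 43] and [28, 20]
    Split: [7, 43] -> [7] and [43]
    Merge: [7] + [43] -> [7, 43]
    Split: [28, 20] -> [28] and [20]
    Merge: [28] + [20] -> [20, 28]
  Merge: [7, 43] + [20, 28] -> [7, 20, 28, 43]
  Split: [10, 9, 14, 37] -> [10, 9] and [14, 37]
    Split: [10, 9] -> [10] and [9]
    Merge: [10] + [9] -> [9, 10]
    Split: [14, 37] -> [14] and [37]
    Merge: [14] + [37] -> [14, 37]
  Merge: [9, 10] + [14, 37] -> [9, 10, 14, 37]
Merge: [7, 20, 28, 43] + [9, 10, 14, 37] -> [7, 9, 10, 14, 20, 28, 37, 43]

Final sorted array: [7, 9, 10, 14, 20, 28, 37, 43]

The merge sort proceeds by recursively splitting the array and merging sorted halves.
After all merges, the sorted array is [7, 9, 10, 14, 20, 28, 37, 43].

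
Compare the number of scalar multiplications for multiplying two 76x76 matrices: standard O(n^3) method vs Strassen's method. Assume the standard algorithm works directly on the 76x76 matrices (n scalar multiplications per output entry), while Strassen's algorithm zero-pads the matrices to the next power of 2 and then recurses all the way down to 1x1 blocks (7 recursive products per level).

Matrix multiplication for 76x76 matrices:

Strassen's algorithm requires power-of-2 dimensions. Pad 76x76 to 128x128 (next power of 2).

Standard algorithm: 76^3 = 438976 multiplications
Strassen's algorithm: 7^(log2(128)) = 7^7 = 823543 multiplications
Difference: 438976 - 823543 = -384567 (Strassen uses MORE here due to padding overhead — for small or just-over-power-of-2 n, padding can outweigh the per-level savings)

Standard: 438976 multiplications (76^3). Strassen: 823543 multiplications (7^7, after padding to 128x128). Strassen reduces 8 recursive multiplications to 7 at each level.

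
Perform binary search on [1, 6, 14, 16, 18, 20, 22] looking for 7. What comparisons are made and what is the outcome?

Binary search for 7 in [1, 6, 14, 16, 18, 20, 22]:

lo=0, hi=6, mid=3, arr[mid]=16 -> 16 > 7, search left half
lo=0, hi=2, mid=1, arr[mid]=6 -> 6 < 7, search right half
lo=2, hi=2, mid=2, arr[mid]=14 -> 14 > 7, search left half
lo=2 > hi=1, target 7 not found

Binary search determines that 7 is not in the array after 3 comparisons. The search space was exhausted without finding the target.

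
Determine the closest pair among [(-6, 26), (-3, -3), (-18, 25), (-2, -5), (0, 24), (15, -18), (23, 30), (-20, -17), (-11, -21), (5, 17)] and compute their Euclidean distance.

Computing all pairwise distances among 10 points:

d((-6, 26), (-3, -3)) = 29.1548
d((-6, 26), (-18, 25)) = 12.0416
d((-6, 26), (-2, -5)) = 31.257
d((-6, 26), (0, 24)) = 6.3246
d((-6, 26), (15, -18)) = 48.7545
d((-6, 26), (23, 30)) = 29.2746
d((-6, 26), (-20, -17)) = 45.2217
d((-6, 26), (-11, -21)) = 47.2652
d((-6, 26), (5, 17)) = 14.2127
d((-3, -3), (-18, 25)) = 31.7648
d((-3, -3), (-2, -5)) = 2.2361 <-- minimum
d((-3, -3), (0, 24)) = 27.1662
d((-3, -3), (15, -18)) = 23.4307
d((-3, -3), (23, 30)) = 42.0119
d((-3, -3), (-20, -17)) = 22.0227
d((-3, -3), (-11, -21)) = 19.6977
d((-3, -3), (5, 17)) = 21.5407
d((-18, 25), (-2, -5)) = 34.0
d((-18, 25), (0, 24)) = 18.0278
d((-18, 25), (15, -18)) = 54.2033
d((-18, 25), (23, 30)) = 41.3038
d((-18, 25), (-20, -17)) = 42.0476
d((-18, 25), (-11, -21)) = 46.5296
d((-18, 25), (5, 17)) = 24.3516
d((-2, -5), (0, 24)) = 29.0689
d((-2, -5), (15, -18)) = 21.4009
d((-2, -5), (23, 30)) = 43.0116
d((-2, -5), (-20, -17)) = 21.6333
d((-2, -5), (-11, -21)) = 18.3576
d((-2, -5), (5, 17)) = 23.0868
d((0, 24), (15, -18)) = 44.5982
d((0, 24), (23, 30)) = 23.7697
d((0, 24), (-20, -17)) = 45.618
d((0, 24), (-11, -21)) = 46.3249
d((0, 24), (5, 17)) = 8.6023
d((15, -18), (23, 30)) = 48.6621
d((15, -18), (-20, -17)) = 35.0143
d((15, -18), (-11, -21)) = 26.1725
d((15, -18), (5, 17)) = 36.4005
d((23, 30), (-20, -17)) = 63.7024
d((23, 30), (-11, -21)) = 61.2944
d((23, 30), (5, 17)) = 22.2036
d((-20, -17), (-11, -21)) = 9.8489
d((-20, -17), (5, 17)) = 42.2019
d((-11, -21), (5, 17)) = 41.2311

Closest pair: (-3, -3) and (-2, -5) with distance 2.2361

The closest pair is (-3, -3) and (-2, -5) with Euclidean distance 2.2361. For 10 points, brute-force pairwise comparison is shown above. For large n, the divide-and-conquer algorithm (sort by x, recurse on halves, check the dividing strip) achieves O(n log n).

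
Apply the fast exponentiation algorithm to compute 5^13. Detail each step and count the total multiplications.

Computing 5^13 by squaring (build up from 5^1; each line after the first costs one multiplication):

5^1 = 5
5^2 = (5^1)^2 = 5^2 = 25
5^3 = 5 * 5^2 = 5 * 25 = 125
5^6 = (5^3)^2 = 125^2 = 15625
5^12 = (5^6)^2 = 15625^2 = 244140625
5^13 = 5 * 5^12 = 5 * 244140625 = 1220703125

Result: 1220703125
Multiplications needed: 5 (5 lines after 5^1)

5^13 = 1220703125. Using exponentiation by squaring, this requires 5 multiplications. The key idea: if the exponent is even, square the half-power; if odd, multiply by the base once.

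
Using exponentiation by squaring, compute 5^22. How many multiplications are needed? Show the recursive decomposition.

Computing 5^22 by squaring (build up from 5^1; each line after the first costs one multiplication):

5^1 = 5
5^2 = (5^1)^2 = 5^2 = 25
5^4 = (5^2)^2 = 25^2 = 625
5^5 = 5 * 5^4 = 5 * 625 = 3125
5^10 = (5^5)^2 = 3125^2 = 9765625
5^11 = 5 * 5^10 = 5 * 9765625 = 48828125
5^22 = (5^11)^2 = 48828125^2 = 2384185791015625

Result: 2384185791015625
Multiplications needed: 6 (6 lines after 5^1)

5^22 = 2384185791015625. Using exponentiation by squaring, this requires 6 multiplications. The key idea: if the exponent is even, square the half-power; if odd, multiply by the base once.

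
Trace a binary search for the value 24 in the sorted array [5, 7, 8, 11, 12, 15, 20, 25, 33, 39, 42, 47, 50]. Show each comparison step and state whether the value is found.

Binary search for 24 in [5, 7, 8, 11, 12, 15, 20, 25, 33, 39, 42, 47, 50]:

lo=0, hi=12, mid=6, arr[mid]=20 -> 20 < 24, search right half
lo=7, hi=12, mid=9, arr[mid]=39 -> 39 > 24, search left half
lo=7, hi=8, mid=7, arr[mid]=25 -> 25 > 24, search left half
lo=7 > hi=6, target 24 not found

Binary search determines that 24 is not in the array after 3 comparisons. The search space was exhausted without finding the target.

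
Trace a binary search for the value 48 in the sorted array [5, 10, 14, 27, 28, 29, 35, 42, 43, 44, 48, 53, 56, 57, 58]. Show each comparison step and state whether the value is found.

Binary search for 48 in [5, 10, 14, 27, 28, 29, 35, 42, 43, 44, 48, 53, 56, 57, 58]:

lo=0, hi=14, mid=7, arr[mid]=42 -> 42 < 48, search right half
lo=8, hi=14, mid=11, arr[mid]=53 -> 53 > 48, search left half
lo=8, hi=10, mid=9, arr[mid]=44 -> 44 < 48, search right half
lo=10, hi=10, mid=10, arr[mid]=48 -> Found target at index 10!

Binary search finds 48 at index 10 after 4 comparisons. The search repeatedly halves the search space by comparing with the middle element.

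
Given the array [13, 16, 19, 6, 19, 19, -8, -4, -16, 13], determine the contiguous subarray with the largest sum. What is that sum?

Using Kadane's algorithm on [13, 16, 19, 6, 19, 19, -8, -4, -16, 13]:

Scanning through the array:
Position 1 (value 16): max_ending_here = 29, max_so_far = 29
Position 2 (value 19): max_ending_here = 48, max_so_far = 48
Position 3 (value 6): max_ending_here = 54, max_so_far = 54
Position 4 (value 19): max_ending_here = 73, max_so_far = 73
Position 5 (value 19): max_ending_here = 92, max_so_far = 92
Position 6 (value -8): max_ending_here = 84, max_so_far = 92
Position 7 (value -4): max_ending_here = 80, max_so_far = 92
Position 8 (value -16): max_ending_here = 64, max_so_far = 92
Position 9 (value 13): max_ending_here = 77, max_so_far = 92

Maximum subarray: [13, 16, 19, 6, 19, 19]
Maximum sum: 92

The maximum subarray is [13, 16, 19, 6, 19, 19] with sum 92. This subarray runs from index 0 to index 5.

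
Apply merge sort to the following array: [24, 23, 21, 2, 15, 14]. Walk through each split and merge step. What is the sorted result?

Merge sort trace:

Split: [24, 23, 21, 2, 15, 14] -> [24, 23, 21] and [2, 15, 14]
  Split: [24, 23, 21] -> [24] and [23, 21]
    Split: [23, 21] -> [23] and [21]
    Merge: [23] + [21] -> [21, 23]
  Merge: [24] + [21, 23] -> [21, 23, 24]
  Split: [2, 15, 14] -> [2] and [15, 14]
    Split: [15, 14] -> [15] and [14]
    Merge: [15] + [14] -> [14, 15]
  Merge: [2] + [14, 15] -> [2, 14, 15]
Merge: [21, 23, 24] + [2, 14, 15] -> [2, 14, 15, 21, 23, 24]

Final sorted array: [2, 14, 15, 21, 23, 24]

The merge sort proceeds by recursively splitting the array and merging sorted halves.
After all merges, the sorted array is [2, 14, 15, 21, 23, 24].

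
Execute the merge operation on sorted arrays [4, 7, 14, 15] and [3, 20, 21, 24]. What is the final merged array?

Merging process:

Compare 4 vs 3: take 3 from right. Merged: [3]
Compare 4 vs 20: take 4 from left. Merged: [3, 4]
Compare 7 vs 20: take 7 from left. Merged: [3, 4, 7]
Compare 14 vs 20: take 14 from left. Merged: [3, 4, 7, 14]
Compare 15 vs 20: take 15 from left. Merged: [3, 4, 7, 14, 15]
Append remaining from right: [20, 21, 24]. Merged: [3, 4, 7, 14, 15, 20, 21, 24]

Final merged array: [3, 4, 7, 14, 15, 20, 21, 24]
Total comparisons: 5

The merged array is [3, 4, 7, 14, 15, 20, 21, 24], requiring 5 comparisons. The merge step runs in O(n) time where n is the total number of elements.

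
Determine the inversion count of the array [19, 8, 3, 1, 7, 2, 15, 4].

Finding inversions in [19, 8, 3, 1, 7, 2, 15, 4]:

(0, 1): arr[0]=19 > arr[1]=8
(0, 2): arr[0]=19 > arr[2]=3
(0, 3): arr[0]=19 > arr[3]=1
(0, 4): arr[0]=19 > arr[4]=7
(0, 5): arr[0]=19 > arr[5]=2
(0, 6): arr[0]=19 > arr[6]=15
(0, 7): arr[0]=19 > arr[7]=4
(1, 2): arr[1]=8 > arr[2]=3
(1, 3): arr[1]=8 > arr[3]=1
(1, 4): arr[1]=8 > arr[4]=7
(1, 5): arr[1]=8 > arr[5]=2
(1, 7): arr[1]=8 > arr[7]=4
(2, 3): arr[2]=3 > arr[3]=1
(2, 5): arr[2]=3 > arr[5]=2
(4, 5): arr[4]=7 > arr[5]=2
(4, 7): arr[4]=7 > arr[7]=4
(6, 7): arr[6]=15 > arr[7]=4

Total inversions: 17

The array has 17 inversion(s): (0,1), (0,2), (0,3), (0,4), (0,5), (0,6), (0,7), (1,2), (1,3), (1,4), (1,5), (1,7), (2,3), (2,5), (4,5), (4,7), (6,7). Each pair (i,j) satisfies i < j and arr[i] > arr[j].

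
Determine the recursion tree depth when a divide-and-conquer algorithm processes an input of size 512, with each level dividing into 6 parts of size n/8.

For divide and conquer with division factor 8:

Problem sizes at each level:
Level 0: 512
Level 1: 64
Level 2: 8
Level 3: 1

The root is level 0 and the size-1 base case is level 3 (the tree spans levels 0 through 3, i.e. 4 levels counting the root), so the depth is the number of divisions: log_8(512) = 3

The recursion tree depth is log_8(512) = 3. At each level, the problem size is divided by 8, so it takes 3 divisions to reduce to a base case of size 1. The algorithm makes 6 recursive calls at each level.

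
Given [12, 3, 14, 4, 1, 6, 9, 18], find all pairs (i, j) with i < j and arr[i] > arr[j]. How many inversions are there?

Finding inversions in [12, 3, 14, 4, 1, 6, 9, 18]:

(0, 1): arr[0]=12 > arr[1]=3
(0, 3): arr[0]=12 > arr[3]=4
(0, 4): arr[0]=12 > arr[4]=1
(0, 5): arr[0]=12 > arr[5]=6
(0, 6): arr[0]=12 > arr[6]=9
(1, 4): arr[1]=3 > arr[4]=1
(2, 3): arr[2]=14 > arr[3]=4
(2, 4): arr[2]=14 > arr[4]=1
(2, 5): arr[2]=14 > arr[5]=6
(2, 6): arr[2]=14 > arr[6]=9
(3, 4): arr[3]=4 > arr[4]=1

Total inversions: 11

The array has 11 inversion(s): (0,1), (0,3), (0,4), (0,5), (0,6), (1,4), (2,3), (2,4), (2,5), (2,6), (3,4). Each pair (i,j) satisfies i < j and arr[i] > arr[j].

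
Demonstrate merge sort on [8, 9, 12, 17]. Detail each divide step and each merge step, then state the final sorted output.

Merge sort trace:

Split: [8, 9, 12, 17] -> [8, 9] and [12, 17]
  Split: [8, 9] -> [8] and [9]
  Merge: [8] + [9] -> [8, 9]
  Split: [12, 17] -> [12] and [17]
  Merge: [12] + [17] -> [12, 17]
Merge: [8, 9] + [12, 17] -> [8, 9, 12, 17]

Final sorted array: [8, 9, 12, 17]

The merge sort proceeds by recursively splitting the array and merging sorted halves.
After all merges, the sorted array is [8, 9, 12, 17].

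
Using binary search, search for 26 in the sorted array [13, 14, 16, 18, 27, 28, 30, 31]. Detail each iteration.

Binary search for 26 in [13, 14, 16, 18, 27, 28, 30, 31]:

lo=0, hi=7, mid=3, arr[mid]=18 -> 18 < 26, search right half
lo=4, hi=7, mid=5, arr[mid]=28 -> 28 > 26, search left half
lo=4, hi=4, mid=4, arr[mid]=27 -> 27 > 26, search left half
lo=4 > hi=3, target 26 not found

Binary search determines that 26 is not in the array after 3 comparisons. The search space was exhausted without finding the target.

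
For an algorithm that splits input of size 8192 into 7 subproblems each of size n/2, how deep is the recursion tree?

For divide and conquer with division factor 2:

Problem sizes at each level:
Level 0: 8192
Level 1: 4096
Level 2: 2048
Level 3: 1024
Level 4: 512
Level 5: 256
Level 6: 128
Level 7: 64
Level 8: 32
Level 9: 16
Level 10: 8
Level 11: 4
Level 12: 2
Level 13: 1

The root is level 0 and the size-1 base case is level 13 (the tree spans levels 0 through 13, i.e. 14 levels counting the root), so the depth is the number of divisions: log_2(8192) = 13

The recursion tree depth is log_2(8192) = 13. At each level, the problem size is divided by 2, so it takes 13 divisions to reduce to a base case of size 1. The algorithm makes 7 recursive calls at each level.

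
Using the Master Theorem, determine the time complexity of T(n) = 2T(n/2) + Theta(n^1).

Master Theorem for T(n) = 2T(n/2) + O(n^1):

a = 2, b = 2, c = 1
log_b(a) = log_2(2) = 1.0000

Case 2: c = 1 = log_2(2) = 1.0000
T(n) = O(n^1 log n) = O(n log n)

For T(n) = 2T(n/2) + O(n^1): log_2(2) = 1.0000. This is Case 2 of the Master Theorem (c = log_b(a), equal work at all levels), giving O(n log n).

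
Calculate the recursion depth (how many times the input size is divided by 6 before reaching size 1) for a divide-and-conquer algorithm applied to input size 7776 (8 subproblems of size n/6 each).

For divide and conquer with division factor 6:

Problem sizes at each level:
Level 0: 7776
Level 1: 1296
Level 2: 216
Level 3: 36
Level 4: 6
Level 5: 1

The root is level 0 and the size-1 base case is level 5 (the tree spans levels 0 through 5, i.e. 6 levels counting the root), so the depth is the number of divisions: log_6(7776) = 5

The recursion tree depth is log_6(7776) = 5. At each level, the problem size is divided by 6, so it takes 5 divisions to reduce to a base case of size 1. The algorithm makes 8 recursive calls at each level.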